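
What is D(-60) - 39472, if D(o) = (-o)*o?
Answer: -43072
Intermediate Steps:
D(o) = -o**2
D(-60) - 39472 = -1*(-60)**2 - 39472 = -1*3600 - 39472 = -3600 - 39472 = -43072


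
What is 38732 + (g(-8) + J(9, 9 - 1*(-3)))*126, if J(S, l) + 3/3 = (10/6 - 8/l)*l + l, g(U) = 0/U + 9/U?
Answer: 165953/4 ≈ 41488.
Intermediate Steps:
g(U) = 9/U (g(U) = 0 + 9/U = 9/U)
J(S, l) = -1 + l + l*(5/3 - 8/l) (J(S, l) = -1 + ((10/6 - 8/l)*l + l) = -1 + ((10*(⅙) - 8/l)*l + l) = -1 + ((5/3 - 8/l)*l + l) = -1 + (l*(5/3 - 8/l) + l) = -1 + (l + l*(5/3 - 8/l)) = -1 + l + l*(5/3 - 8/l))
38732 + (g(-8) + J(9, 9 - 1*(-3)))*126 = 38732 + (9/(-8) + (-9 + 8*(9 - 1*(-3))/3))*126 = 38732 + (9*(-⅛) + (-9 + 8*(9 + 3)/3))*126 = 38732 + (-9/8 + (-9 + (8/3)*12))*126 = 38732 + (-9/8 + (-9 + 32))*126 = 38732 + (-9/8 + 23)*126 = 38732 + (175/8)*126 = 38732 + 11025/4 = 165953/4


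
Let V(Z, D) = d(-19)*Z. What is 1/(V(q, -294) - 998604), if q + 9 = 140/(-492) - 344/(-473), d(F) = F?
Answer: -1353/1350891230 ≈ -1.0016e-6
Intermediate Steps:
q = -11578/1353 (q = -9 + (140/(-492) - 344/(-473)) = -9 + (140*(-1/492) - 344*(-1/473)) = -9 + (-35/123 + 8/11) = -9 + 599/1353 = -11578/1353 ≈ -8.5573)
V(Z, D) = -19*Z
1/(V(q, -294) - 998604) = 1/(-19*(-11578/1353) - 998604) = 1/(219982/1353 - 998604) = 1/(-1350891230/1353) = -1353/1350891230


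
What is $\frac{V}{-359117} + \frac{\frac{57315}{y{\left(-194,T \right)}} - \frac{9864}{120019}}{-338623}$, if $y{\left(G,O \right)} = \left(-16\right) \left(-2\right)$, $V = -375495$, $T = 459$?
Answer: $\frac{28580462937253803}{27472835025245984} \approx 1.0403$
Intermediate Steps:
$y{\left(G,O \right)} = 32$
$\frac{V}{-359117} + \frac{\frac{57315}{y{\left(-194,T \right)}} - \frac{9864}{120019}}{-338623} = - \frac{375495}{-359117} + \frac{\frac{57315}{32} - \frac{9864}{120019}}{-338623} = \left(-375495\right) \left(- \frac{1}{359117}\right) + \left(57315 \cdot \frac{1}{32} - \frac{9864}{120019}\right) \left(- \frac{1}{338623}\right) = \frac{375495}{359117} + \left(\frac{57315}{32} - \frac{9864}{120019}\right) \left(- \frac{1}{338623}\right) = \frac{375495}{359117} + \frac{6878573337}{3840608} \left(- \frac{1}{338623}\right) = \frac{375495}{359117} - \frac{404621961}{76501070752} = \frac{28580462937253803}{27472835025245984}$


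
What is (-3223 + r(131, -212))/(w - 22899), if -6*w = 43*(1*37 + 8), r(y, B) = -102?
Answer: 6650/46443 ≈ 0.14319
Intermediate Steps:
w = -645/2 (w = -43*(1*37 + 8)/6 = -43*(37 + 8)/6 = -43*45/6 = -1/6*1935 = -645/2 ≈ -322.50)
(-3223 + r(131, -212))/(w - 22899) = (-3223 - 102)/(-645/2 - 22899) = -3325/(-46443/2) = -3325*(-2/46443) = 6650/46443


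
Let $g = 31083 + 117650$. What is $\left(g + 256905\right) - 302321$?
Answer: $103317$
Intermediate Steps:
$g = 148733$
$\left(g + 256905\right) - 302321 = \left(148733 + 256905\right) - 302321 = 405638 - 302321 = 103317$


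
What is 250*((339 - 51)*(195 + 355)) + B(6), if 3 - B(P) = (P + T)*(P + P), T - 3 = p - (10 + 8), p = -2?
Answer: 39600135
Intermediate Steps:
T = -17 (T = 3 + (-2 - (10 + 8)) = 3 + (-2 - 1*18) = 3 + (-2 - 18) = 3 - 20 = -17)
B(P) = 3 - 2*P*(-17 + P) (B(P) = 3 - (P - 17)*(P + P) = 3 - (-17 + P)*2*P = 3 - 2*P*(-17 + P))
250*((339 - 51)*(195 + 355)) + B(6) = 250*((339 - 51)*(195 + 355)) + (3 - 2*6² + 34*6) = 250*(288*550) + (3 - 2*36 + 204) = 250*158400 + (3 - 72 + 204) = 39600000 + 135 = 39600135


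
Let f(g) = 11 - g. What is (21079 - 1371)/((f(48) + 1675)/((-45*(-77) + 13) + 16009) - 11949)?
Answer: -29542292/17911425 ≈ -1.6494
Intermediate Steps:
(21079 - 1371)/((f(48) + 1675)/((-45*(-77) + 13) + 16009) - 11949) = (21079 - 1371)/(((11 - 1*48) + 1675)/((-45*(-77) + 13) + 16009) - 11949) = 19708/(((11 - 48) + 1675)/((3465 + 13) + 16009) - 11949) = 19708/((-37 + 1675)/(3478 + 16009) - 11949) = 19708/(1638/19487 - 11949) = 19708/(1638*(1/19487) - 11949) = 19708/(126/1499 - 11949) = 19708/(-17911425/1499) = 19708*(-1499/17911425) = -29542292/17911425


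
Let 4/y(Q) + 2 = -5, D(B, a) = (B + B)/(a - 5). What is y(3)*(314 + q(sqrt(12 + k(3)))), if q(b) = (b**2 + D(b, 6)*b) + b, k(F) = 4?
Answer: -1464/7 ≈ -209.14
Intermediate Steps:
D(B, a) = 2*B/(-5 + a) (D(B, a) = (2*B)/(-5 + a) = 2*B/(-5 + a))
y(Q) = -4/7 (y(Q) = 4/(-2 - 5) = 4/(-7) = 4*(-1/7) = -4/7)
q(b) = b + 3*b**2 (q(b) = (b**2 + (2*b/(-5 + 6))*b) + b = (b**2 + (2*b/1)*b) + b = (b**2 + (2*b*1)*b) + b = (b**2 + (2*b)*b) + b = (b**2 + 2*b**2) + b = 3*b**2 + b = b + 3*b**2)
y(3)*(314 + q(sqrt(12 + k(3)))) = -4*(314 + sqrt(12 + 4)*(1 + 3*sqrt(12 + 4)))/7 = -4*(314 + sqrt(16)*(1 + 3*sqrt(16)))/7 = -4*(314 + 4*(1 + 3*4))/7 = -4*(314 + 4*(1 + 12))/7 = -4*(314 + 4*13)/7 = -4*(314 + 52)/7 = -4/7*366 = -1464/7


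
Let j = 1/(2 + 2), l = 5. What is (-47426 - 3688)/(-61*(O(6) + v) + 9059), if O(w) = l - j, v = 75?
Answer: -204456/16777 ≈ -12.187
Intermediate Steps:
j = 1/4 ≈ 0.25000
O(w) = 19/4 (O(w) = 5 - 1*1/4 = 5 - 1/4 = 19/4)
(-47426 - 3688)/(-61*(O(6) + v) + 9059) = (-47426 - 3688)/(-61*(19/4 + 75) + 9059) = -51114/(-61*319/4 + 9059) = -51114/(-19459/4 + 9059) = -51114/16777/4 = -51114*4/16777 = -204456/16777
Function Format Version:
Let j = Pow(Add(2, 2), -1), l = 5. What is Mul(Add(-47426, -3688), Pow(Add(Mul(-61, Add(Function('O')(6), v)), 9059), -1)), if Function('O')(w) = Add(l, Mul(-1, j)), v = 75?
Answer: Rational(-204456, 16777) ≈ -12.187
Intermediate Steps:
j = Rational(1, 4) (j = Pow(4, -1) = Rational(1, 4) ≈ 0.25000)
Function('O')(w) = Rational(19, 4) (Function('O')(w) = Add(5, Mul(-1, Rational(1, 4))) = Add(5, Rational(-1, 4)) = Rational(19, 4))
Mul(Add(-47426, -3688), Pow(Add(Mul(-61, Add(Function('O')(6), v)), 9059), -1)) = Mul(Add(-47426, -3688), Pow(Add(Mul(-61, Add(Rational(19, 4), 75)), 9059), -1)) = Mul(-51114, Pow(Add(Mul(-61, Rational(319, 4)), 9059), -1)) = Mul(-51114, Pow(Add(Rational(-19459, 4), 9059), -1)) = Mul(-51114, Pow(Rational(16777, 4), -1)) = Mul(-51114, Rational(4, 16777)) = Rational(-204456, 16777)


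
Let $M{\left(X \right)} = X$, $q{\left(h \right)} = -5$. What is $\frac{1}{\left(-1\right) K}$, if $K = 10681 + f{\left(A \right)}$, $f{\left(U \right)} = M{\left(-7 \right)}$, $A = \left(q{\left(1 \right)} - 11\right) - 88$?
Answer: $- \frac{1}{10674} \approx -9.3686 \cdot 10^{-5}$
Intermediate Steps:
$A = -104$ ($A = \left(-5 - 11\right) - 88 = -16 - 88 = -104$)
$f{\left(U \right)} = -7$
$K = 10674$ ($K = 10681 - 7 = 10674$)
$\frac{1}{\left(-1\right) K} = \frac{1}{\left(-1\right) 10674} = \frac{1}{-10674} = - \frac{1}{10674}$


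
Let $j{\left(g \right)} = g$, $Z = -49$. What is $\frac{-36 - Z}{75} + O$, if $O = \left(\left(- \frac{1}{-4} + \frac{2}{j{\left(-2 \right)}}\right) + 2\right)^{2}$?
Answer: $\frac{2083}{1200} \approx 1.7358$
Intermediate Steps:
$O = \frac{25}{16}$ ($O = \left(\left(- \frac{1}{-4} + \frac{2}{-2}\right) + 2\right)^{2} = \left(\left(\left(-1\right) \left(- \frac{1}{4}\right) + 2 \left(- \frac{1}{2}\right)\right) + 2\right)^{2} = \left(\left(\frac{1}{4} - 1\right) + 2\right)^{2} = \left(- \frac{3}{4} + 2\right)^{2} = \left(\frac{5}{4}\right)^{2} = \frac{25}{16} \approx 1.5625$)
$\frac{-36 - Z}{75} + O = \frac{-36 - -49}{75} + \frac{25}{16} = \left(-36 + 49\right) \frac{1}{75} + \frac{25}{16} = 13 \cdot \frac{1}{75} + \frac{25}{16} = \frac{13}{75} + \frac{25}{16} = \frac{2083}{1200}$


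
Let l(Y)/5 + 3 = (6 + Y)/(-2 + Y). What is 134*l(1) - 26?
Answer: -6726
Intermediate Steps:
l(Y) = -15 + 5*(6 + Y)/(-2 + Y) (l(Y) = -15 + 5*((6 + Y)/(-2 + Y)) = -15 + 5*(6 + Y)/(-2 + Y))
134*l(1) - 26 = 134*(10*(6 - 1*1)/(-2 + 1)) - 26 = 134*(10*(6 - 1)/(-1)) - 26 = 134*(10*(-1)*5) - 26 = 134*(-50) - 26 = -6700 - 26 = -6726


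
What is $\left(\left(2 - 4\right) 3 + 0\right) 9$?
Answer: $-54$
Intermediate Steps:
$\left(\left(2 - 4\right) 3 + 0\right) 9 = \left(\left(-2\right) 3 + 0\right) 9 = \left(-6 + 0\right) 9 = \left(-6\right) 9 = -54$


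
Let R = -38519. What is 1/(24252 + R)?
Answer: -1/14267 ≈ -7.0092e-5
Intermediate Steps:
1/(24252 + R) = 1/(24252 - 38519) = 1/(-14267) = -1/14267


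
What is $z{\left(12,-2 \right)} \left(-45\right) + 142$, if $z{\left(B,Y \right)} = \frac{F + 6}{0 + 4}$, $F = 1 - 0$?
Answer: $\frac{253}{4} \approx 63.25$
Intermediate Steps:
$F = 1$ ($F = 1 + 0 = 1$)
$z{\left(B,Y \right)} = \frac{7}{4}$ ($z{\left(B,Y \right)} = \frac{1 + 6}{0 + 4} = \frac{7}{4}$)
$z{\left(12,-2 \right)} \left(-45\right) + 142 = \frac{7}{4} \left(-45\right) + 142 = - \frac{315}{4} + 142 = \frac{253}{4}$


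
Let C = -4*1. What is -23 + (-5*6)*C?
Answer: 97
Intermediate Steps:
C = -4
-23 + (-5*6)*C = -23 - 5*6*(-4) = -23 - 30*(-4) = -23 + 120 = 97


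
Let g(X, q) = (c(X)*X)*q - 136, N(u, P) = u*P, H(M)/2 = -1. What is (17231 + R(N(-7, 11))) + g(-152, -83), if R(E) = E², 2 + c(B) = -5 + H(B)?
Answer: -90520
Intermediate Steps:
H(M) = -2 (H(M) = 2*(-1) = -2)
c(B) = -9 (c(B) = -2 + (-5 - 2) = -2 - 7 = -9)
N(u, P) = P*u
g(X, q) = -136 - 9*X*q (g(X, q) = (-9*X)*q - 136 = -9*X*q - 136 = -136 - 9*X*q)
(17231 + R(N(-7, 11))) + g(-152, -83) = (17231 + (11*(-7))²) + (-136 - 9*(-152)*(-83)) = (17231 + (-77)²) + (-136 - 113544) = (17231 + 5929) - 113680 = 23160 - 113680 = -90520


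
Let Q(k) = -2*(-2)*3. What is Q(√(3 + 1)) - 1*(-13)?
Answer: 25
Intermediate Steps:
Q(k) = 12 (Q(k) = 4*3 = 12)
Q(√(3 + 1)) - 1*(-13) = 12 - 1*(-13) = 12 + 13 = 25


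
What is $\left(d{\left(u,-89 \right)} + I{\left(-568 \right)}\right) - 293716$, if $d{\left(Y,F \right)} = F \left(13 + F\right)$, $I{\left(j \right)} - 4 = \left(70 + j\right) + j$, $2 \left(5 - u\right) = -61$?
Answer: $-288014$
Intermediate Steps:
$u = \frac{71}{2}$ ($u = 5 - - \frac{61}{2} = 5 + \frac{61}{2} = \frac{71}{2} \approx 35.5$)
$I{\left(j \right)} = 74 + 2 j$ ($I{\left(j \right)} = 4 + \left(\left(70 + j\right) + j\right) = 4 + \left(70 + 2 j\right) = 74 + 2 j$)
$\left(d{\left(u,-89 \right)} + I{\left(-568 \right)}\right) - 293716 = \left(- 89 \left(13 - 89\right) + \left(74 + 2 \left(-568\right)\right)\right) - 293716 = \left(\left(-89\right) \left(-76\right) + \left(74 - 1136\right)\right) - 293716 = \left(6764 - 1062\right) - 293716 = 5702 - 293716 = -288014$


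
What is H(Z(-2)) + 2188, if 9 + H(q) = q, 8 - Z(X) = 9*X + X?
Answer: 2207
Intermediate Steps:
Z(X) = 8 - 10*X (Z(X) = 8 - (9*X + X) = 8 - 10*X)
H(q) = -9 + q
H(Z(-2)) + 2188 = (-9 + (8 - 10*(-2))) + 2188 = (-9 + (8 + 20)) + 2188 = (-9 + 28) + 2188 = 19 + 2188 = 2207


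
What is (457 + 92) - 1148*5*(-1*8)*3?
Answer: 138309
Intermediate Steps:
(457 + 92) - 1148*5*(-1*8)*3 = 549 - 1148*5*(-8)*3 = 549 - (-45920)*3 = 549 - 1148*(-120) = 549 + 137760 = 138309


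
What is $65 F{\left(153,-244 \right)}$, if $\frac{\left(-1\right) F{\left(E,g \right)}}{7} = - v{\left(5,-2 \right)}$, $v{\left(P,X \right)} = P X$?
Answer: $-4550$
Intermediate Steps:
$F{\left(E,g \right)} = -70$ ($F{\left(E,g \right)} = - 7 \left(- 5 \left(-2\right)\right) = - 7 \left(\left(-1\right) \left(-10\right)\right) = \left(-7\right) 10 = -70$)
$65 F{\left(153,-244 \right)} = 65 \left(-70\right) = -4550$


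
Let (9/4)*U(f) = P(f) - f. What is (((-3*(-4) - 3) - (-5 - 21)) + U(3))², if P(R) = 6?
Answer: 11881/9 ≈ 1320.1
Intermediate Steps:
U(f) = 8/3 - 4*f/9 (U(f) = 4*(6 - f)/9 = 8/3 - 4*f/9)
(((-3*(-4) - 3) - (-5 - 21)) + U(3))² = (((-3*(-4) - 3) - (-5 - 21)) + (8/3 - 4/9*3))² = (((12 - 3) - 1*(-26)) + (8/3 - 4/3))² = ((9 + 26) + 4/3)² = (35 + 4/3)² = (109/3)² = 11881/9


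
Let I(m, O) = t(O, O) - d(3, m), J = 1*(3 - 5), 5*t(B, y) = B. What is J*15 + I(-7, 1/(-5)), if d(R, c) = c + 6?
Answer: -726/25 ≈ -29.040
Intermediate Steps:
t(B, y) = B/5
d(R, c) = 6 + c
J = -2 (J = 1*(-2) = -2)
I(m, O) = -6 - m + O/5 (I(m, O) = O/5 - (6 + m) = O/5 + (-6 - m) = -6 - m + O/5)
J*15 + I(-7, 1/(-5)) = -2*15 + (-6 - 1*(-7) + (⅕)/(-5)) = -30 + (-6 + 7 + (⅕)*(-⅕)) = -30 + (-6 + 7 - 1/25) = -30 + 24/25 = -726/25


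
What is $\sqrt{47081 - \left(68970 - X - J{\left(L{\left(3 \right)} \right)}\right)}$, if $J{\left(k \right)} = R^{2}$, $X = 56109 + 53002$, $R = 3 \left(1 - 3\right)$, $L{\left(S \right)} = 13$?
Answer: $\sqrt{87258} \approx 295.39$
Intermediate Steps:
$R = -6$ ($R = 3 \left(-2\right) = -6$)
$X = 109111$
$J{\left(k \right)} = 36$ ($J{\left(k \right)} = \left(-6\right)^{2} = 36$)
$\sqrt{47081 - \left(68970 - X - J{\left(L{\left(3 \right)} \right)}\right)} = \sqrt{47081 + \left(\left(36 + 109111\right) - 68970\right)} = \sqrt{47081 + \left(109147 - 68970\right)} = \sqrt{47081 + 40177} = \sqrt{87258}$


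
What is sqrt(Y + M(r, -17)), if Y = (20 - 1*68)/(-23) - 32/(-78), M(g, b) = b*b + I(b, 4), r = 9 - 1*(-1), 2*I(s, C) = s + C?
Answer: sqrt(917245290)/1794 ≈ 16.882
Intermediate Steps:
I(s, C) = C/2 + s/2 (I(s, C) = (s + C)/2 = (C + s)/2 = C/2 + s/2)
r = 10 (r = 9 + 1 = 10)
M(g, b) = 2 + b**2 + b/2 (M(g, b) = b*b + ((1/2)*4 + b/2) = b**2 + (2 + b/2) = 2 + b**2 + b/2)
Y = 2240/897 (Y = (20 - 68)*(-1/23) - 32*(-1/78) = -48*(-1/23) + 16/39 = 48/23 + 16/39 = 2240/897 ≈ 2.4972)
sqrt(Y + M(r, -17)) = sqrt(2240/897 + (2 + (-17)**2 + (1/2)*(-17))) = sqrt(2240/897 + (2 + 289 - 17/2)) = sqrt(2240/897 + 565/2) = sqrt(511285/1794) = sqrt(917245290)/1794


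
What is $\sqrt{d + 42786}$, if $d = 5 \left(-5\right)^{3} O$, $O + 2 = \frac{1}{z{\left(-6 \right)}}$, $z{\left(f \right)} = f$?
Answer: $\frac{\sqrt{1589046}}{6} \approx 210.1$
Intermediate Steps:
$O = - \frac{13}{6}$ ($O = -2 + \frac{1}{-6} = -2 - \frac{1}{6} = - \frac{13}{6} \approx -2.1667$)
$d = \frac{8125}{6}$ ($d = 5 \left(-5\right)^{3} \left(- \frac{13}{6}\right) = 5 \left(-125\right) \left(- \frac{13}{6}\right) = \left(-625\right) \left(- \frac{13}{6}\right) = \frac{8125}{6} \approx 1354.2$)
$\sqrt{d + 42786} = \sqrt{\frac{8125}{6} + 42786} = \sqrt{\frac{264841}{6}} = \frac{\sqrt{1589046}}{6}$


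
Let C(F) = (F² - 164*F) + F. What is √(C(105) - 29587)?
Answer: I*√35677 ≈ 188.88*I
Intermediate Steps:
C(F) = F² - 163*F
√(C(105) - 29587) = √(105*(-163 + 105) - 29587) = √(105*(-58) - 29587) = √(-6090 - 29587) = √(-35677) = I*√35677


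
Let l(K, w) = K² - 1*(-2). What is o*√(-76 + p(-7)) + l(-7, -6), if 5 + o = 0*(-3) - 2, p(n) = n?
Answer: 51 - 7*I*√83 ≈ 51.0 - 63.773*I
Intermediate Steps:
o = -7 (o = -5 + (0*(-3) - 2) = -5 + (0 - 2) = -5 - 2 = -7)
l(K, w) = 2 + K² (l(K, w) = K² + 2 = 2 + K²)
o*√(-76 + p(-7)) + l(-7, -6) = -7*√(-76 - 7) + (2 + (-7)²) = -7*I*√83 + (2 + 49) = -7*I*√83 + 51 = 51 - 7*I*√83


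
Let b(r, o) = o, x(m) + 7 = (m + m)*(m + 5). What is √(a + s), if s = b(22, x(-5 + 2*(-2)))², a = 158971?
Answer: 2*√40799 ≈ 403.98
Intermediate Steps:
x(m) = -7 + 2*m*(5 + m) (x(m) = -7 + (m + m)*(m + 5) = -7 + (2*m)*(5 + m) = -7 + 2*m*(5 + m))
s = 4225 (s = (-7 + 2*(-5 + 2*(-2))² + 10*(-5 + 2*(-2)))² = (-7 + 2*(-5 - 4)² + 10*(-5 - 4))² = (-7 + 2*(-9)² + 10*(-9))² = (-7 + 2*81 - 90)² = (-7 + 162 - 90)² = 65² = 4225)
√(a + s) = √(158971 + 4225) = √163196 = 2*√40799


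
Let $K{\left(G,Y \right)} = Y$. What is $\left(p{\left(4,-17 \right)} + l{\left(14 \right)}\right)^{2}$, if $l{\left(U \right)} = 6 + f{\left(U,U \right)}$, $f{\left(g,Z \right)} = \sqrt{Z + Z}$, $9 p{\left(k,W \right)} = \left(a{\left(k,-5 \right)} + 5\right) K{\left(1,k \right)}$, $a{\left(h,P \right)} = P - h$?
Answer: $\frac{3712}{81} + \frac{152 \sqrt{7}}{9} \approx 90.511$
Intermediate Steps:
$p{\left(k,W \right)} = - \frac{k^{2}}{9}$ ($p{\left(k,W \right)} = \frac{\left(\left(-5 - k\right) + 5\right) k}{9} = \frac{- k k}{9} = \frac{\left(-1\right) k^{2}}{9} = - \frac{k^{2}}{9}$)
$f{\left(g,Z \right)} = \sqrt{2} \sqrt{Z}$ ($f{\left(g,Z \right)} = \sqrt{2 Z} = \sqrt{2} \sqrt{Z}$)
$l{\left(U \right)} = 6 + \sqrt{2} \sqrt{U}$
$\left(p{\left(4,-17 \right)} + l{\left(14 \right)}\right)^{2} = \left(- \frac{4^{2}}{9} + \left(6 + \sqrt{2} \sqrt{14}\right)\right)^{2} = \left(\left(- \frac{1}{9}\right) 16 + \left(6 + 2 \sqrt{7}\right)\right)^{2} = \left(- \frac{16}{9} + \left(6 + 2 \sqrt{7}\right)\right)^{2} = \left(\frac{38}{9} + 2 \sqrt{7}\right)^{2}$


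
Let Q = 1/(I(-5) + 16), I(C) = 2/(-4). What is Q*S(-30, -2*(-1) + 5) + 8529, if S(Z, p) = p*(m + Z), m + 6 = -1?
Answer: 263881/31 ≈ 8512.3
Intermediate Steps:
I(C) = -½ (I(C) = 2*(-¼) = -½)
Q = 2/31 (Q = 1/(-½ + 16) = 1/(31/2) = 2/31 ≈ 0.064516)
m = -7 (m = -6 - 1 = -7)
S(Z, p) = p*(-7 + Z)
Q*S(-30, -2*(-1) + 5) + 8529 = 2*((-2*(-1) + 5)*(-7 - 30))/31 + 8529 = 2*((2 + 5)*(-37))/31 + 8529 = 2*(7*(-37))/31 + 8529 = (2/31)*(-259) + 8529 = -518/31 + 8529 = 263881/31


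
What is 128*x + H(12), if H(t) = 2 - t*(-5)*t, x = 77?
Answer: 10578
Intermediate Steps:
H(t) = 2 + 5*t² (H(t) = 2 - (-5*t)*t = 2 - (-5)*t² = 2 + 5*t²)
128*x + H(12) = 128*77 + (2 + 5*12²) = 9856 + (2 + 5*144) = 9856 + (2 + 720) = 9856 + 722 = 10578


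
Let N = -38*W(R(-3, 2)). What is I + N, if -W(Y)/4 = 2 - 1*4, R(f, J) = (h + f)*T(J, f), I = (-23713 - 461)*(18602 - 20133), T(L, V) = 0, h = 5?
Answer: 37010090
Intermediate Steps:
I = 37010394 (I = -24174*(-1531) = 37010394)
R(f, J) = 0 (R(f, J) = (5 + f)*0 = 0)
W(Y) = 8 (W(Y) = -4*(2 - 1*4) = -4*(2 - 4) = -4*(-2) = 8)
N = -304 (N = -38*8 = -304)
I + N = 37010394 - 304 = 37010090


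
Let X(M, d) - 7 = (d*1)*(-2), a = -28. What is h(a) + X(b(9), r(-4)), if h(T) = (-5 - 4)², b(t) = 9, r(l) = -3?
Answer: 94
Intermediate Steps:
X(M, d) = 7 - 2*d (X(M, d) = 7 + (d*1)*(-2) = 7 + d*(-2) = 7 - 2*d)
h(T) = 81 (h(T) = (-9)² = 81)
h(a) + X(b(9), r(-4)) = 81 + (7 - 2*(-3)) = 81 + (7 + 6) = 81 + 13 = 94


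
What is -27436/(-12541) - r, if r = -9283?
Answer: 116445539/12541 ≈ 9285.2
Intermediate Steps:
-27436/(-12541) - r = -27436/(-12541) - 1*(-9283) = -27436*(-1/12541) + 9283 = 27436/12541 + 9283 = 116445539/12541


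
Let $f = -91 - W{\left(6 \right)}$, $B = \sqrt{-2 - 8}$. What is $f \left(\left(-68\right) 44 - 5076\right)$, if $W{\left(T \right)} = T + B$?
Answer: $782596 + 8068 i \sqrt{10} \approx 7.826 \cdot 10^{5} + 25513.0 i$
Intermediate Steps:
$B = i \sqrt{10}$ ($B = \sqrt{-10} = i \sqrt{10} \approx 3.1623 i$)
$W{\left(T \right)} = T + i \sqrt{10}$
$f = -97 - i \sqrt{10}$ ($f = -91 - \left(6 + i \sqrt{10}\right) = -97 - i \sqrt{10} \approx -97.0 - 3.1623 i$)
$f \left(\left(-68\right) 44 - 5076\right) = \left(-97 - i \sqrt{10}\right) \left(\left(-68\right) 44 - 5076\right) = \left(-97 - i \sqrt{10}\right) \left(-2992 - 5076\right) = \left(-97 - i \sqrt{10}\right) \left(-8068\right) = 782596 + 8068 i \sqrt{10}$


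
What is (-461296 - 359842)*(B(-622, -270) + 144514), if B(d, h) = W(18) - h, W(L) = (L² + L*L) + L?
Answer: -119434522100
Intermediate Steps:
W(L) = L + 2*L² (W(L) = (L² + L²) + L = 2*L² + L = L + 2*L²)
B(d, h) = 666 - h (B(d, h) = 18*(1 + 2*18) - h = 18*(1 + 36) - h = 18*37 - h = 666 - h)
(-461296 - 359842)*(B(-622, -270) + 144514) = (-461296 - 359842)*((666 - 1*(-270)) + 144514) = -821138*((666 + 270) + 144514) = -821138*(936 + 144514) = -821138*145450 = -119434522100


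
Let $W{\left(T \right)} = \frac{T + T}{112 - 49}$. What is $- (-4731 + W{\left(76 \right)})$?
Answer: $\frac{297901}{63} \approx 4728.6$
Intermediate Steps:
$W{\left(T \right)} = \frac{2 T}{63}$
$- (-4731 + W{\left(76 \right)}) = - (-4731 + \frac{2}{63} \cdot 76) = - (-4731 + \frac{152}{63}) = \left(-1\right) \left(- \frac{297901}{63}\right) = \frac{297901}{63}$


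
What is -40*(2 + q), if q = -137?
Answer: 5400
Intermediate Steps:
-40*(2 + q) = -40*(2 - 137) = -40*(-135) = 5400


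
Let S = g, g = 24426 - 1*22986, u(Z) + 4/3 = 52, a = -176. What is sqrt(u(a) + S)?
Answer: 2*sqrt(3354)/3 ≈ 38.609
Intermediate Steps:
u(Z) = 152/3 (u(Z) = -4/3 + 52 = 152/3)
g = 1440 (g = 24426 - 22986 = 1440)
S = 1440
sqrt(u(a) + S) = sqrt(152/3 + 1440) = sqrt(4472/3) = 2*sqrt(3354)/3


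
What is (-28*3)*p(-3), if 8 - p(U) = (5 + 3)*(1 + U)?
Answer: -2016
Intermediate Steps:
p(U) = -8*U (p(U) = 8 - (5 + 3)*(1 + U) = 8 - 8*(1 + U) = 8 - (8 + 8*U) = 8 + (-8 - 8*U) = -8*U)
(-28*3)*p(-3) = (-28*3)*(-8*(-3)) = -84*24 = -2016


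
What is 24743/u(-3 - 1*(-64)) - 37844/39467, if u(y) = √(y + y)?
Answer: -37844/39467 + 24743*√122/122 ≈ 2239.2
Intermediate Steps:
u(y) = √2*√y (u(y) = √(2*y) = √2*√y)
24743/u(-3 - 1*(-64)) - 37844/39467 = 24743/((√2*√(-3 - 1*(-64)))) - 37844/39467 = 24743/((√2*√(-3 + 64))) - 37844*1/39467 = 24743/((√2*√61)) - 37844/39467 = 24743/(√122) - 37844/39467 = 24743*(√122/122) - 37844/39467 = 24743*√122/122 - 37844/39467 = -37844/39467 + 24743*√122/122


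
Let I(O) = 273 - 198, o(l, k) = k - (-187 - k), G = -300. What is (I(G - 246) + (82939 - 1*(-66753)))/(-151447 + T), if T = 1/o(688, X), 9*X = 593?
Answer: -429681523/434501434 ≈ -0.98891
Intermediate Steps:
X = 593/9 (X = (1/9)*593 = 593/9 ≈ 65.889)
o(l, k) = 187 + 2*k (o(l, k) = k + (187 + k) = 187 + 2*k)
T = 9/2869 (T = 1/(187 + 2*(593/9)) = 1/(187 + 1186/9) = 1/(2869/9) = 9/2869 ≈ 0.0031370)
I(O) = 75
(I(G - 246) + (82939 - 1*(-66753)))/(-151447 + T) = (75 + (82939 - 1*(-66753)))/(-151447 + 9/2869) = (75 + (82939 + 66753))/(-434501434/2869) = (75 + 149692)*(-2869/434501434) = 149767*(-2869/434501434) = -429681523/434501434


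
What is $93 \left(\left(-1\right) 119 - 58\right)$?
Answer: $-16461$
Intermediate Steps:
$93 \left(\left(-1\right) 119 - 58\right) = 93 \left(-119 - 58\right) = 93 \left(-177\right) = -16461$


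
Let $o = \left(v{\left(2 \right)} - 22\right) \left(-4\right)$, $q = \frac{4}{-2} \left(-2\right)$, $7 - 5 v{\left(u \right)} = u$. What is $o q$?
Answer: $336$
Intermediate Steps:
$v{\left(u \right)} = \frac{7}{5} - \frac{u}{5}$
$q = 4$ ($q = 4 \left(- \frac{1}{2}\right) \left(-2\right) = \left(-2\right) \left(-2\right) = 4$)
$o = 84$ ($o = \left(\left(\frac{7}{5} - \frac{2}{5}\right) - 22\right) \left(-4\right) = \left(1 - 22\right) \left(-4\right) = \left(-21\right) \left(-4\right) = 84$)
$o q = 84 \cdot 4 = 336$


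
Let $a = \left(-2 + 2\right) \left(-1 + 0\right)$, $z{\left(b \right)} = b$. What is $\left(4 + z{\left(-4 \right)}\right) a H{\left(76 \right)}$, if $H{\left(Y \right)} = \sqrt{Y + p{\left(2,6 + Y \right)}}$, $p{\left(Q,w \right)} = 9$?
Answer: $0$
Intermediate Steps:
$a = 0$ ($a = 0 \left(-1\right) = 0$)
$H{\left(Y \right)} = \sqrt{9 + Y}$ ($H{\left(Y \right)} = \sqrt{Y + 9} = \sqrt{9 + Y}$)
$\left(4 + z{\left(-4 \right)}\right) a H{\left(76 \right)} = \left(4 - 4\right) 0 \sqrt{9 + 76} = 0 \cdot 0 \sqrt{85} = 0 \sqrt{85} = 0$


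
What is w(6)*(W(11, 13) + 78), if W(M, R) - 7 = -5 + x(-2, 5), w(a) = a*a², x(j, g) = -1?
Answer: 17064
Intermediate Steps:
w(a) = a³
W(M, R) = 1 (W(M, R) = 7 + (-5 - 1) = 7 - 6 = 1)
w(6)*(W(11, 13) + 78) = 6³*(1 + 78) = 216*79 = 17064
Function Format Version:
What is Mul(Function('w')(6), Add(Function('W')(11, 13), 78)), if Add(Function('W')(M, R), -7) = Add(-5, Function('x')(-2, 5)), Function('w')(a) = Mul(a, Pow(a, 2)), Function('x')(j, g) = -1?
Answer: 17064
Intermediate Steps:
Function('w')(a) = Pow(a, 3)
Function('W')(M, R) = 1 (Function('W')(M, R) = Add(7, Add(-5, -1)) = Add(7, -6) = 1)
Mul(Function('w')(6), Add(Function('W')(11, 13), 78)) = Mul(Pow(6, 3), Add(1, 78)) = Mul(216, 79) = 17064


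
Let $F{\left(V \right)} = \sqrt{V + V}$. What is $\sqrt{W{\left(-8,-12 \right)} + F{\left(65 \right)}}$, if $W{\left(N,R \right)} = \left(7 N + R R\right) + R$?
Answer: $\sqrt{76 + \sqrt{130}} \approx 9.3489$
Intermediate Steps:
$F{\left(V \right)} = \sqrt{2} \sqrt{V}$ ($F{\left(V \right)} = \sqrt{2 V} = \sqrt{2} \sqrt{V}$)
$W{\left(N,R \right)} = R + R^{2} + 7 N$ ($W{\left(N,R \right)} = \left(7 N + R^{2}\right) + R = \left(R^{2} + 7 N\right) + R = R + R^{2} + 7 N$)
$\sqrt{W{\left(-8,-12 \right)} + F{\left(65 \right)}} = \sqrt{\left(-12 + \left(-12\right)^{2} + 7 \left(-8\right)\right) + \sqrt{2} \sqrt{65}} = \sqrt{\left(-12 + 144 - 56\right) + \sqrt{130}} = \sqrt{76 + \sqrt{130}}$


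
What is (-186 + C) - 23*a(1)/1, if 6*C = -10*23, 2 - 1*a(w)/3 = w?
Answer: -880/3 ≈ -293.33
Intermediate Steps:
a(w) = 6 - 3*w
C = -115/3 (C = (-10*23)/6 = (⅙)*(-230) = -115/3 ≈ -38.333)
(-186 + C) - 23*a(1)/1 = (-186 - 115/3) - 23*(6 - 3*1)/1 = -673/3 - 23*(6 - 3) = -673/3 - 69 = -880/3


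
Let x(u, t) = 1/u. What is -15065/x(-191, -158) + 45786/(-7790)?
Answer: 11207508532/3895 ≈ 2.8774e+6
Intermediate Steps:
-15065/x(-191, -158) + 45786/(-7790) = -15065/(1/(-191)) + 45786/(-7790) = -15065/(-1/191) + 45786*(-1/7790) = -15065*(-191) - 22893/3895 = 2877415 - 22893/3895 = 11207508532/3895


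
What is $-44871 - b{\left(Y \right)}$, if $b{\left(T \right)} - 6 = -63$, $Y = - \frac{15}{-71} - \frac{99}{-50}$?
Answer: $-44814$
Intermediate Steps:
$Y = \frac{7779}{3550}$ ($Y = \left(-15\right) \left(- \frac{1}{71}\right) - - \frac{99}{50} = \frac{15}{71} + \frac{99}{50} = \frac{7779}{3550} \approx 2.1913$)
$b{\left(T \right)} = -57$ ($b{\left(T \right)} = 6 - 63 = -57$)
$-44871 - b{\left(Y \right)} = -44871 - -57 = -44871 + 57 = -44814$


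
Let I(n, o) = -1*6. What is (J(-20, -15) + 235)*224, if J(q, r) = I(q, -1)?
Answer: 51296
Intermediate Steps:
I(n, o) = -6
J(q, r) = -6
(J(-20, -15) + 235)*224 = (-6 + 235)*224 = 229*224 = 51296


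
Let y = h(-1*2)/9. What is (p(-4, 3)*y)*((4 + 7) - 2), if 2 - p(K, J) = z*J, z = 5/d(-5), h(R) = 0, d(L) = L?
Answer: 0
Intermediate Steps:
z = -1 (z = 5/(-5) = 5*(-1/5) = -1)
y = 0 (y = 0/9 = 0*(1/9) = 0)
p(K, J) = 2 + J (p(K, J) = 2 - (-1)*J = 2 + J)
(p(-4, 3)*y)*((4 + 7) - 2) = ((2 + 3)*0)*((4 + 7) - 2) = (5*0)*(11 - 2) = 0*9 = 0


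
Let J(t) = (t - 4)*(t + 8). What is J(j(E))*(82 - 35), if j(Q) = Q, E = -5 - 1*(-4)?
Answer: -1645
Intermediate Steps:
E = -1 (E = -5 + 4 = -1)
J(t) = (-4 + t)*(8 + t)
J(j(E))*(82 - 35) = (-32 + (-1)² + 4*(-1))*(82 - 35) = (-32 + 1 - 4)*47 = -35*47 = -1645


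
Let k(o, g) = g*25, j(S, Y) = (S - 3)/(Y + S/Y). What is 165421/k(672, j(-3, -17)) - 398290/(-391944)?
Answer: 1545337117397/83288100 ≈ 18554.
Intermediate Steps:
j(S, Y) = (-3 + S)/(Y + S/Y)
k(o, g) = 25*g
165421/k(672, j(-3, -17)) - 398290/(-391944) = 165421/((25*(-17*(-3 - 3)/(-3 + (-17)²)))) - 398290/(-391944) = 165421/((25*(-17*(-6)/(-3 + 289)))) - 398290*(-1/391944) = 165421/((25*(-17*(-6)/286))) + 199145/195972 = 165421/((25*(-17*1/286*(-6)))) + 199145/195972 = 165421/((25*(51/143))) + 199145/195972 = 165421/(1275/143) + 199145/195972 = 165421*(143/1275) + 199145/195972 = 23655203/1275 + 199145/195972 = 1545337117397/83288100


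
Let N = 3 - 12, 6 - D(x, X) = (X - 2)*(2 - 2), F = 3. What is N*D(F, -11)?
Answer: -54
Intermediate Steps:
D(x, X) = 6 (D(x, X) = 6 - (X - 2)*(2 - 2) = 6 - (-2 + X)*0 = 6 - 1*0 = 6 + 0 = 6)
N = -9
N*D(F, -11) = -9*6 = -54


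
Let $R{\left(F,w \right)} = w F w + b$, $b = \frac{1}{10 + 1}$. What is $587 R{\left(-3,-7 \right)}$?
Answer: $- \frac{948592}{11} \approx -86236.0$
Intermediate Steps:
$b = \frac{1}{11} \approx 0.090909$
$R{\left(F,w \right)} = \frac{1}{11} + F w^{2}$ ($R{\left(F,w \right)} = w F w + \frac{1}{11} = F w w + \frac{1}{11} = F w^{2} + \frac{1}{11} = \frac{1}{11} + F w^{2}$)
$587 R{\left(-3,-7 \right)} = 587 \left(\frac{1}{11} - 3 \left(-7\right)^{2}\right) = 587 \left(\frac{1}{11} - 147\right) = 587 \left(- \frac{1616}{11}\right) = - \frac{948592}{11}$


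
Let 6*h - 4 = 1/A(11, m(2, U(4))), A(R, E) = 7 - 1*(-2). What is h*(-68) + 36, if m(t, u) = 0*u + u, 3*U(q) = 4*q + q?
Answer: -286/27 ≈ -10.593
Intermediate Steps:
U(q) = 5*q/3 (U(q) = (4*q + q)/3 = (5*q)/3 = 5*q/3)
m(t, u) = u (m(t, u) = 0 + u = u)
A(R, E) = 9 (A(R, E) = 7 + 2 = 9)
h = 37/54 (h = ⅔ + (⅙)/9 = ⅔ + (⅙)*(⅑) = ⅔ + 1/54 = 37/54 ≈ 0.68519)
h*(-68) + 36 = (37/54)*(-68) + 36 = -1258/27 + 36 = -286/27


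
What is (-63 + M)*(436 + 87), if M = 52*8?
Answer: 184619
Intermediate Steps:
M = 416
(-63 + M)*(436 + 87) = (-63 + 416)*(436 + 87) = 353*523 = 184619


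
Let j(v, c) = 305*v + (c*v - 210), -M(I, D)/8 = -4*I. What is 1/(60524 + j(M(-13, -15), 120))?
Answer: -1/116486 ≈ -8.5847e-6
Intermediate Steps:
M(I, D) = 32*I (M(I, D) = -(-32)*I = 32*I)
j(v, c) = -210 + 305*v + c*v (j(v, c) = 305*v + (-210 + c*v) = -210 + 305*v + c*v)
1/(60524 + j(M(-13, -15), 120)) = 1/(60524 + (-210 + 305*(32*(-13)) + 120*(32*(-13)))) = 1/(60524 + (-210 + 305*(-416) + 120*(-416))) = 1/(60524 + (-210 - 126880 - 49920)) = 1/(60524 - 177010) = 1/(-116486) = -1/116486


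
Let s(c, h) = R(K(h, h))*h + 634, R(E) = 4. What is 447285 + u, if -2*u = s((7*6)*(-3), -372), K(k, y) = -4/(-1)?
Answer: 447712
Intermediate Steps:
K(k, y) = 4 (K(k, y) = -4*(-1) = 4)
s(c, h) = 634 + 4*h (s(c, h) = 4*h + 634 = 634 + 4*h)
u = 427 (u = -(634 + 4*(-372))/2 = -(634 - 1488)/2 = -½*(-854) = 427)
447285 + u = 447285 + 427 = 447712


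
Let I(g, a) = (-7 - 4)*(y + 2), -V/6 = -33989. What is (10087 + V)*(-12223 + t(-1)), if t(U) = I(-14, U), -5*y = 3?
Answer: -13096373032/5 ≈ -2.6193e+9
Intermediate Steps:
y = -⅗ (y = -⅕*3 = -⅗ ≈ -0.60000)
V = 203934 (V = -6*(-33989) = 203934)
I(g, a) = -77/5 (I(g, a) = (-7 - 4)*(-⅗ + 2) = -11*7/5 = -77/5)
t(U) = -77/5
(10087 + V)*(-12223 + t(-1)) = (10087 + 203934)*(-12223 - 77/5) = 214021*(-61192/5) = -13096373032/5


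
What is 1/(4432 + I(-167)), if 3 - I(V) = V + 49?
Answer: 1/4553 ≈ 0.00021964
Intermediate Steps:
I(V) = -46 - V (I(V) = 3 - (V + 49) = 3 - (49 + V) = 3 + (-49 - V) = -46 - V)
1/(4432 + I(-167)) = 1/(4432 + (-46 - 1*(-167))) = 1/(4432 + (-46 + 167)) = 1/(4432 + 121) = 1/4553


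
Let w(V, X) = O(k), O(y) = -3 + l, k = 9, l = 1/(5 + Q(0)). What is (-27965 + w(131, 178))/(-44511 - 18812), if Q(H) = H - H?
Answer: 139839/316615 ≈ 0.44167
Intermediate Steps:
Q(H) = 0
l = ⅕ (l = 1/(5 + 0) = 1/5 = ⅕ ≈ 0.20000)
O(y) = -14/5 (O(y) = -3 + ⅕ = -14/5)
w(V, X) = -14/5
(-27965 + w(131, 178))/(-44511 - 18812) = (-27965 - 14/5)/(-44511 - 18812) = -139839/5/(-63323) = -139839/5*(-1/63323) = 139839/316615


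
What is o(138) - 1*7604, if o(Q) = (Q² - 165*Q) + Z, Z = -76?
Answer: -11406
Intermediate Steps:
o(Q) = -76 + Q² - 165*Q (o(Q) = (Q² - 165*Q) - 76 = -76 + Q² - 165*Q)
o(138) - 1*7604 = (-76 + 138² - 165*138) - 1*7604 = (-76 + 19044 - 22770) - 7604 = -3802 - 7604 = -11406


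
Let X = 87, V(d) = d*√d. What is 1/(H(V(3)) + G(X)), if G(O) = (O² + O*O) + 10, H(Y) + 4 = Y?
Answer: 5048/76446903 - √3/76446903 ≈ 6.6010e-5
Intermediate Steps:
V(d) = d^(3/2)
H(Y) = -4 + Y
G(O) = 10 + 2*O² (G(O) = (O² + O²) + 10 = 2*O² + 10 = 10 + 2*O²)
1/(H(V(3)) + G(X)) = 1/((-4 + 3^(3/2)) + (10 + 2*87²)) = 1/((-4 + 3*√3) + (10 + 2*7569)) = 1/((-4 + 3*√3) + (10 + 15138)) = 1/((-4 + 3*√3) + 15148) = 1/(15144 + 3*√3)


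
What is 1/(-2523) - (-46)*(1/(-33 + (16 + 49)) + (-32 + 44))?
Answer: 22341149/40368 ≈ 553.44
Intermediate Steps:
1/(-2523) - (-46)*(1/(-33 + (16 + 49)) + (-32 + 44)) = -1/2523 - (-46)*(1/(-33 + 65) + 12) = -1/2523 - (-46)*(1/32 + 12) = -1/2523 - (-46)*385/32 = -1/2523 - 1*(-8855/16) = -1/2523 + 8855/16 = 22341149/40368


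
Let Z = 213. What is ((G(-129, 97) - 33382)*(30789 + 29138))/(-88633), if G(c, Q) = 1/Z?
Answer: 426102843355/18878829 ≈ 22570.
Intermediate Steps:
G(c, Q) = 1/213
((G(-129, 97) - 33382)*(30789 + 29138))/(-88633) = ((1/213 - 33382)*(30789 + 29138))/(-88633) = -7110365/213*59927*(-1/88633) = -426102843355/213*(-1/88633) = 426102843355/18878829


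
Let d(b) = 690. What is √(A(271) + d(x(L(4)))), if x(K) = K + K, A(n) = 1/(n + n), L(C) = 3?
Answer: √202697702/542 ≈ 26.268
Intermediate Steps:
A(n) = 1/(2*n)
x(K) = 2*K
√(A(271) + d(x(L(4)))) = √((½)/271 + 690) = √((½)*(1/271) + 690) = √(1/542 + 690) = √(373981/542) = √202697702/542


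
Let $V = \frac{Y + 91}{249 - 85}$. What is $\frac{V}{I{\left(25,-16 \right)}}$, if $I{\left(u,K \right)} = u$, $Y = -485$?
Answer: $- \frac{197}{2050} \approx -0.096098$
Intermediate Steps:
$V = - \frac{197}{82}$ ($V = \frac{-485 + 91}{249 - 85} = - \frac{394}{164} = \left(-394\right) \frac{1}{164} = - \frac{197}{82} \approx -2.4024$)
$\frac{V}{I{\left(25,-16 \right)}} = - \frac{197}{82 \cdot 25} = \left(- \frac{197}{82}\right) \frac{1}{25} = - \frac{197}{2050}$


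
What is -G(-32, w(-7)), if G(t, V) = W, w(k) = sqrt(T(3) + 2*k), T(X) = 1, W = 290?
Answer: -290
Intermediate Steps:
w(k) = sqrt(1 + 2*k)
G(t, V) = 290
-G(-32, w(-7)) = -1*290 = -290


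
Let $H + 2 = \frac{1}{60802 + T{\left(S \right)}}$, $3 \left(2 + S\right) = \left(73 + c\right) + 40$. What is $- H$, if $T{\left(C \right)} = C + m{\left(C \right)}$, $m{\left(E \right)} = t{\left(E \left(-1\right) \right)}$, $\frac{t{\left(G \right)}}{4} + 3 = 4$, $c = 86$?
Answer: $\frac{365219}{182611} \approx 2.0$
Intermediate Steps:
$t{\left(G \right)} = 4$ ($t{\left(G \right)} = -12 + 4 \cdot 4 = -12 + 16 = 4$)
$m{\left(E \right)} = 4$
$S = \frac{193}{3}$ ($S = -2 + \frac{\left(73 + 86\right) + 40}{3} = -2 + \frac{159 + 40}{3} = -2 + \frac{1}{3} \cdot 199 = -2 + \frac{199}{3} = \frac{193}{3} \approx 64.333$)
$T{\left(C \right)} = 4 + C$ ($T{\left(C \right)} = C + 4 = 4 + C$)
$H = - \frac{365219}{182611}$ ($H = -2 + \frac{1}{60802 + \left(4 + \frac{193}{3}\right)} = -2 + \frac{1}{60802 + \frac{205}{3}} = -2 + \frac{1}{\frac{182611}{3}} = -2 + \frac{3}{182611} = - \frac{365219}{182611} \approx -2.0$)
$- H = \left(-1\right) \left(- \frac{365219}{182611}\right) = \frac{365219}{182611}$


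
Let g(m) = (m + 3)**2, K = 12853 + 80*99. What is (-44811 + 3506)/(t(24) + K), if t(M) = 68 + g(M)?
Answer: -8261/4314 ≈ -1.9149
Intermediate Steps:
K = 20773 (K = 12853 + 7920 = 20773)
g(m) = (3 + m)**2
t(M) = 68 + (3 + M)**2
(-44811 + 3506)/(t(24) + K) = (-44811 + 3506)/((68 + (3 + 24)**2) + 20773) = -41305/((68 + 27**2) + 20773) = -41305/((68 + 729) + 20773) = -41305/(797 + 20773) = -41305/21570 = -41305*1/21570 = -8261/4314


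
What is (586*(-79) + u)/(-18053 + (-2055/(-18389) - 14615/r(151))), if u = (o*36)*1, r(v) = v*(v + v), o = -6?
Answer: 39002131528780/15138972731559 ≈ 2.5763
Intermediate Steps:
r(v) = 2*v² (r(v) = v*(2*v) = 2*v²)
u = -216 (u = -6*36*1 = -216*1 = -216)
(586*(-79) + u)/(-18053 + (-2055/(-18389) - 14615/r(151))) = (586*(-79) - 216)/(-18053 + (-2055/(-18389) - 14615/(2*151²))) = (-46294 - 216)/(-18053 + (-2055*(-1/18389) - 14615/(2*22801))) = -46510/(-18053 + (2055/18389 - 14615/45602)) = -46510/(-18053 - 175043125/838575178) = -46510/(-15138972731559/838575178) = -46510*(-838575178/15138972731559) = 39002131528780/15138972731559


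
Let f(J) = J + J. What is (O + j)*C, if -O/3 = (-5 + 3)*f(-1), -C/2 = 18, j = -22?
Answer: 1224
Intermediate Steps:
C = -36 (C = -2*18 = -36)
f(J) = 2*J
O = -12 (O = -3*(-5 + 3)*2*(-1) = -(-6)*(-2) = -3*4 = -12)
(O + j)*C = (-12 - 22)*(-36) = -34*(-36) = 1224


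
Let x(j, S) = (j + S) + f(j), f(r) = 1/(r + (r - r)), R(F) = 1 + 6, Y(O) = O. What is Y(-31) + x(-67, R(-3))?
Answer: -6098/67 ≈ -91.015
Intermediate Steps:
R(F) = 7
f(r) = 1/r (f(r) = 1/(r + 0) = 1/r)
x(j, S) = S + j + 1/j (x(j, S) = (j + S) + 1/j = (S + j) + 1/j = S + j + 1/j)
Y(-31) + x(-67, R(-3)) = -31 + (7 - 67 + 1/(-67)) = -31 + (7 - 67 - 1/67) = -31 - 4021/67 = -6098/67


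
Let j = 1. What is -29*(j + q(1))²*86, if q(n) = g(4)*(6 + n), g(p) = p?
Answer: -2097454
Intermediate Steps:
q(n) = 24 + 4*n (q(n) = 4*(6 + n) = 24 + 4*n)
-29*(j + q(1))²*86 = -29*(1 + (24 + 4*1))²*86 = -29*(1 + (24 + 4))²*86 = -29*(1 + 28)²*86 = -29*29²*86 = -29*841*86 = -24389*86 = -2097454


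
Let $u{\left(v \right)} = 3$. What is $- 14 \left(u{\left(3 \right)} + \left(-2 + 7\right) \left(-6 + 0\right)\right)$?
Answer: $378$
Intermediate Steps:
$- 14 \left(u{\left(3 \right)} + \left(-2 + 7\right) \left(-6 + 0\right)\right) = - 14 \left(3 + \left(-2 + 7\right) \left(-6 + 0\right)\right) = - 14 \left(3 + 5 \left(-6\right)\right) = - 14 \left(3 - 30\right) = \left(-14\right) \left(-27\right) = 378$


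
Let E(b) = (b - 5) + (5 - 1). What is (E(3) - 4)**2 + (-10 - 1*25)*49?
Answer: -1711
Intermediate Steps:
E(b) = -1 + b (E(b) = (-5 + b) + 4 = -1 + b)
(E(3) - 4)**2 + (-10 - 1*25)*49 = ((-1 + 3) - 4)**2 + (-10 - 1*25)*49 = (2 - 4)**2 + (-10 - 25)*49 = (-2)**2 - 35*49 = 4 - 1715 = -1711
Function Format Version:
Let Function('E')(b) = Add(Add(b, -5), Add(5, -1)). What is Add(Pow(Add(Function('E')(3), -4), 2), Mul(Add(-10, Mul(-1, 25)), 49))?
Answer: -1711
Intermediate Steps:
Function('E')(b) = Add(-1, b) (Function('E')(b) = Add(Add(-5, b), 4) = Add(-1, b))
Add(Pow(Add(Function('E')(3), -4), 2), Mul(Add(-10, Mul(-1, 25)), 49)) = Add(Pow(Add(Add(-1, 3), -4), 2), Mul(Add(-10, Mul(-1, 25)), 49)) = Add(Pow(Add(2, -4), 2), Mul(Add(-10, -25), 49)) = Add(Pow(-2, 2), Mul(-35, 49)) = Add(4, -1715) = -1711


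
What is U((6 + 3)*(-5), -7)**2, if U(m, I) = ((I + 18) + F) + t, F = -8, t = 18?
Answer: 441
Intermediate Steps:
U(m, I) = 28 + I (U(m, I) = ((I + 18) - 8) + 18 = ((18 + I) - 8) + 18 = (10 + I) + 18 = 28 + I)
U((6 + 3)*(-5), -7)**2 = (28 - 7)**2 = 21**2 = 441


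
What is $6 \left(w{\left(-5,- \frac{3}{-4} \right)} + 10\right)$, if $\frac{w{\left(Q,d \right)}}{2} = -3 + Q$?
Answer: $-36$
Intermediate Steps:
$w{\left(Q,d \right)} = -6 + 2 Q$ ($w{\left(Q,d \right)} = 2 \left(-3 + Q\right) = -6 + 2 Q$)
$6 \left(w{\left(-5,- \frac{3}{-4} \right)} + 10\right) = 6 \left(\left(-6 + 2 \left(-5\right)\right) + 10\right) = 6 \left(\left(-6 - 10\right) + 10\right) = 6 \left(-16 + 10\right) = 6 \left(-6\right) = -36$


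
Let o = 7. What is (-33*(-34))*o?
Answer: 7854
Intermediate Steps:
(-33*(-34))*o = -33*(-34)*7 = 1122*7 = 7854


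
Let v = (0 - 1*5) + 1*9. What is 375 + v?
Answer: 379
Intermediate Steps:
v = 4 (v = (0 - 5) + 9 = -5 + 9 = 4)
375 + v = 375 + 4 = 379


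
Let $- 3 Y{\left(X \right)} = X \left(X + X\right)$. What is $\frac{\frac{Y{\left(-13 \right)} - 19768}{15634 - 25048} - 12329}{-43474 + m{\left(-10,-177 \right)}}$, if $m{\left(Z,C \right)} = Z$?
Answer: $\frac{43516997}{153509391} \approx 0.28348$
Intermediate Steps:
$Y{\left(X \right)} = - \frac{2 X^{2}}{3}$ ($Y{\left(X \right)} = - \frac{X \left(X + X\right)}{3} = - \frac{X 2 X}{3} = - \frac{2 X^{2}}{3}$)
$\frac{\frac{Y{\left(-13 \right)} - 19768}{15634 - 25048} - 12329}{-43474 + m{\left(-10,-177 \right)}} = \frac{\frac{- \frac{2 \left(-13\right)^{2}}{3} - 19768}{15634 - 25048} - 12329}{-43474 - 10} = \frac{\frac{\left(- \frac{2}{3}\right) 169 - 19768}{-9414} - 12329}{-43484} = \left(\left(- \frac{338}{3} - 19768\right) \left(- \frac{1}{9414}\right) - 12329\right) \left(- \frac{1}{43484}\right) = \left(\left(- \frac{59642}{3}\right) \left(- \frac{1}{9414}\right) - 12329\right) \left(- \frac{1}{43484}\right) = \left(\frac{29821}{14121} - 12329\right) \left(- \frac{1}{43484}\right) = \left(- \frac{174067988}{14121}\right) \left(- \frac{1}{43484}\right) = \frac{43516997}{153509391}$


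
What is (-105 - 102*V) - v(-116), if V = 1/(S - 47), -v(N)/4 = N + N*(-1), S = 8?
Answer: -1331/13 ≈ -102.38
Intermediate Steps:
v(N) = 0 (v(N) = -4*(N + N*(-1)) = -4*(N - N) = -4*0 = 0)
V = -1/39 (V = 1/(8 - 47) = 1/(-39) = -1/39 ≈ -0.025641)
(-105 - 102*V) - v(-116) = (-105 - 102*(-1/39)) - 1*0 = (-105 + 34/13) + 0 = -1331/13 + 0 = -1331/13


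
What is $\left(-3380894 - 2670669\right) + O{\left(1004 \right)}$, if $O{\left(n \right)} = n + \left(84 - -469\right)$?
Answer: $-6050006$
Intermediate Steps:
$O{\left(n \right)} = 553 + n$ ($O{\left(n \right)} = n + \left(84 + 469\right) = n + 553 = 553 + n$)
$\left(-3380894 - 2670669\right) + O{\left(1004 \right)} = \left(-3380894 - 2670669\right) + \left(553 + 1004\right) = -6051563 + 1557 = -6050006$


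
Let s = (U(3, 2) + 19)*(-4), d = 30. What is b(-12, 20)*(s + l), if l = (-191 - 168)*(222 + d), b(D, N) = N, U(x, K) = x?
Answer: -1811120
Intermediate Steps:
l = -90468 (l = (-191 - 168)*(222 + 30) = -359*252 = -90468)
s = -88 (s = (3 + 19)*(-4) = 22*(-4) = -88)
b(-12, 20)*(s + l) = 20*(-88 - 90468) = 20*(-90556) = -1811120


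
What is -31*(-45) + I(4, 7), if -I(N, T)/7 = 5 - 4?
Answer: 1388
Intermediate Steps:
I(N, T) = -7 (I(N, T) = -7*(5 - 4) = -7*1 = -7)
-31*(-45) + I(4, 7) = -31*(-45) - 7 = 1395 - 7 = 1388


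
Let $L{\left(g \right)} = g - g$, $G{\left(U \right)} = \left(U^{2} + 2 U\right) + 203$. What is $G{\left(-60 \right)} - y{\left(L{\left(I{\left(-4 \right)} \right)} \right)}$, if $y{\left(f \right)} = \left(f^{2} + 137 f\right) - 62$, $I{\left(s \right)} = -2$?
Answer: $3745$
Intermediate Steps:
$G{\left(U \right)} = 203 + U^{2} + 2 U$
$L{\left(g \right)} = 0$
$y{\left(f \right)} = -62 + f^{2} + 137 f$
$G{\left(-60 \right)} - y{\left(L{\left(I{\left(-4 \right)} \right)} \right)} = \left(203 + \left(-60\right)^{2} + 2 \left(-60\right)\right) - \left(-62 + 0^{2} + 137 \cdot 0\right) = \left(203 + 3600 - 120\right) - \left(-62 + 0 + 0\right) = 3683 - -62 = 3683 + 62 = 3745$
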